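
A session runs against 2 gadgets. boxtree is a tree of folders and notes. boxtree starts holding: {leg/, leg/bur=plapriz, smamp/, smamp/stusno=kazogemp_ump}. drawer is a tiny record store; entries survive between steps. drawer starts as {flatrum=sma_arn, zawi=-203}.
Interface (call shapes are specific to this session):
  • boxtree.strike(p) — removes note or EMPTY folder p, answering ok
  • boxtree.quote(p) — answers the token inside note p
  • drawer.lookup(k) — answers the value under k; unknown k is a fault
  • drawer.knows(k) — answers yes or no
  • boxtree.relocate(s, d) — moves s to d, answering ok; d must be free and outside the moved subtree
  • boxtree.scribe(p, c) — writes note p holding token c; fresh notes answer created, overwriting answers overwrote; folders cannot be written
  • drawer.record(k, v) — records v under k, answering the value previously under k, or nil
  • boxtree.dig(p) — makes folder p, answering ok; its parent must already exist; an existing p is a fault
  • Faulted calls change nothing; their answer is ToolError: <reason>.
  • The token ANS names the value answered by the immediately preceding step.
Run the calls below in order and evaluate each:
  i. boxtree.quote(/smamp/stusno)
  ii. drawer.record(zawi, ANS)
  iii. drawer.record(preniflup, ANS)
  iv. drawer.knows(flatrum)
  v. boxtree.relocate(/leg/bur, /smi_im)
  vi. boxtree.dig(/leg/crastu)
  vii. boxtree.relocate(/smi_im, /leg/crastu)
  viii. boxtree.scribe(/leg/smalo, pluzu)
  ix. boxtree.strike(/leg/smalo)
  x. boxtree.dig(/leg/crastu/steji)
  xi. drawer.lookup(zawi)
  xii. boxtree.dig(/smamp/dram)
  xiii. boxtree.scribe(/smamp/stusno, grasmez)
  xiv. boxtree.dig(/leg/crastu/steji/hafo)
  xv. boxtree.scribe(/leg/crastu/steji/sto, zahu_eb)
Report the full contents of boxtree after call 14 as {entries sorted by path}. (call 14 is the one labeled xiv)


Invoking boxtree.quote using p: /smamp/stusno, giving kazogemp_ump.
I run drawer.record using k: zawi, v: ANS, which returns -203.
I try drawer.record using k: preniflup, v: ANS, giving nil.
Calling drawer.knows using k: flatrum, — result: yes.
I invoke boxtree.relocate using s: /leg/bur, d: /smi_im: ok.
Then boxtree.dig using p: /leg/crastu, — result: ok.
I call boxtree.relocate using s: /smi_im, d: /leg/crastu, and observe ToolError: exists.
Using boxtree.scribe using p: /leg/smalo, c: pluzu, which returns created.
Next I call boxtree.strike using p: /leg/smalo, and get ok.
Calling boxtree.dig using p: /leg/crastu/steji, yielding ok.
I try drawer.lookup using k: zawi, → kazogemp_ump.
I invoke boxtree.dig using p: /smamp/dram, yielding ok.
Then boxtree.scribe using p: /smamp/stusno, c: grasmez: overwrote.
Using boxtree.dig using p: /leg/crastu/steji/hafo, giving ok.
I use boxtree.scribe using p: /leg/crastu/steji/sto, c: zahu_eb, and observe created.

Answer: {leg/, leg/crastu/, leg/crastu/steji/, leg/crastu/steji/hafo/, smamp/, smamp/dram/, smamp/stusno=grasmez, smi_im=plapriz}


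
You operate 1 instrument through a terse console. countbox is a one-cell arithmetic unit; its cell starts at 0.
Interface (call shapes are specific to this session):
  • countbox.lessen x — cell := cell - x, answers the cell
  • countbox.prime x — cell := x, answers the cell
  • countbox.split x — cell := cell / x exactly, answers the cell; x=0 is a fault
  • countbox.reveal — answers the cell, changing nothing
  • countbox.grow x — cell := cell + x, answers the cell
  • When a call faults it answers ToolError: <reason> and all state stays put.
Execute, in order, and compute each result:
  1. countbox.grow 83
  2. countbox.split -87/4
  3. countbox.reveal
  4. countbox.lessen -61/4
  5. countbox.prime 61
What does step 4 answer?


> countbox.grow x: 83
= 83
> countbox.split x: -87/4
= -332/87
> countbox.reveal
= -332/87
> countbox.lessen x: -61/4
= 3979/348
> countbox.prime x: 61
= 61

Answer: 3979/348


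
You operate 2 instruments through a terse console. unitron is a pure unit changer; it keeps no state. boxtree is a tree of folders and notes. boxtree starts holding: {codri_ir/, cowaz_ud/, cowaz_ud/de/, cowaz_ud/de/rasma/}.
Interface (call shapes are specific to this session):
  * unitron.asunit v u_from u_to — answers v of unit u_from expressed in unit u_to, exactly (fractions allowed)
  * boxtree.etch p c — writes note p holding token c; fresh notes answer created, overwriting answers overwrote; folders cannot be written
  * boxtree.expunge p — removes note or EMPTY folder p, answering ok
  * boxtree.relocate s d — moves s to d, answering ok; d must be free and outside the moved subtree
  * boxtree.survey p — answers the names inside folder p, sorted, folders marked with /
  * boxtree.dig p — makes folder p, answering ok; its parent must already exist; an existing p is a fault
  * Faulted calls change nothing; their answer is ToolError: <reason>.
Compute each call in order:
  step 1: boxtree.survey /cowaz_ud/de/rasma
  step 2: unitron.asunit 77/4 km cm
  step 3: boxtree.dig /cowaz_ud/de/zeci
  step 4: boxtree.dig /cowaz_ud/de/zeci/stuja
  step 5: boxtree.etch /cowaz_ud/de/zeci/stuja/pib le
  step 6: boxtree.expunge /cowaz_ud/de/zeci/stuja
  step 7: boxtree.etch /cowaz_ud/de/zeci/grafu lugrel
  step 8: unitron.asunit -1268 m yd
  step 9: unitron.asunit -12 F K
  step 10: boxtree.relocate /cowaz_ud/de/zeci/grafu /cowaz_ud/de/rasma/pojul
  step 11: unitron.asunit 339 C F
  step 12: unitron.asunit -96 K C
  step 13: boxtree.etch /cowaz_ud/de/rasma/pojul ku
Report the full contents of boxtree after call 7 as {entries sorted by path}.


Answer: {codri_ir/, cowaz_ud/, cowaz_ud/de/, cowaz_ud/de/rasma/, cowaz_ud/de/zeci/, cowaz_ud/de/zeci/grafu=lugrel, cowaz_ud/de/zeci/stuja/, cowaz_ud/de/zeci/stuja/pib=le}

Derivation:
> survey p=/cowaz_ud/de/rasma
:: []
> asunit v=77/4 u_from=km u_to=cm
:: 1925000
> dig p=/cowaz_ud/de/zeci
:: ok
> dig p=/cowaz_ud/de/zeci/stuja
:: ok
> etch p=/cowaz_ud/de/zeci/stuja/pib c=le
:: created
> expunge p=/cowaz_ud/de/zeci/stuja
:: ToolError: not empty
> etch p=/cowaz_ud/de/zeci/grafu c=lugrel
:: created
> asunit v=-1268 u_from=m u_to=yd
:: -1585000/1143
> asunit v=-12 u_from=F u_to=K
:: 44767/180
> relocate s=/cowaz_ud/de/zeci/grafu d=/cowaz_ud/de/rasma/pojul
:: ok
> asunit v=339 u_from=C u_to=F
:: 3211/5
> asunit v=-96 u_from=K u_to=C
:: -7383/20
> etch p=/cowaz_ud/de/rasma/pojul c=ku
:: overwrote


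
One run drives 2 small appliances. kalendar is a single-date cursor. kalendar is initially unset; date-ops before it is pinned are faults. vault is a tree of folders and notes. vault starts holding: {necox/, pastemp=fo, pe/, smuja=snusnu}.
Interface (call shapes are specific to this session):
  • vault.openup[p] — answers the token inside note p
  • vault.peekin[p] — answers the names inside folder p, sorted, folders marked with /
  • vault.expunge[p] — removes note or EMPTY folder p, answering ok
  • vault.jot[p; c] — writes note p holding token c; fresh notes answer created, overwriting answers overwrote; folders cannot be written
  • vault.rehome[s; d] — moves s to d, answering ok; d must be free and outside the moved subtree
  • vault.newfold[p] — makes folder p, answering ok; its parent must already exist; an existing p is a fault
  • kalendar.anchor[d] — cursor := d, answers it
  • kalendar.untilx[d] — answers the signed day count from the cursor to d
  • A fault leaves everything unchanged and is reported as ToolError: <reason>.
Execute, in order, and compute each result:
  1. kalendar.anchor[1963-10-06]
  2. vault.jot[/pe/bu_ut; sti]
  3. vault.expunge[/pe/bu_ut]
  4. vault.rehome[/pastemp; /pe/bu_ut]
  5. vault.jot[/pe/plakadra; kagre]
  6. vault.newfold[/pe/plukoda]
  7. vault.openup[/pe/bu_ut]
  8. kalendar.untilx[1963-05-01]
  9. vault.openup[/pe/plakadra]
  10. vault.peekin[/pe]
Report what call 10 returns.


Act: anchor[d='1963-10-06']
Obs: 1963-10-06
Act: jot[p='/pe/bu_ut'; c='sti']
Obs: created
Act: expunge[p='/pe/bu_ut']
Obs: ok
Act: rehome[s='/pastemp'; d='/pe/bu_ut']
Obs: ok
Act: jot[p='/pe/plakadra'; c='kagre']
Obs: created
Act: newfold[p='/pe/plukoda']
Obs: ok
Act: openup[p='/pe/bu_ut']
Obs: fo
Act: untilx[d='1963-05-01']
Obs: -158
Act: openup[p='/pe/plakadra']
Obs: kagre
Act: peekin[p='/pe']
Obs: [bu_ut, plakadra, plukoda/]

Answer: [bu_ut, plakadra, plukoda/]


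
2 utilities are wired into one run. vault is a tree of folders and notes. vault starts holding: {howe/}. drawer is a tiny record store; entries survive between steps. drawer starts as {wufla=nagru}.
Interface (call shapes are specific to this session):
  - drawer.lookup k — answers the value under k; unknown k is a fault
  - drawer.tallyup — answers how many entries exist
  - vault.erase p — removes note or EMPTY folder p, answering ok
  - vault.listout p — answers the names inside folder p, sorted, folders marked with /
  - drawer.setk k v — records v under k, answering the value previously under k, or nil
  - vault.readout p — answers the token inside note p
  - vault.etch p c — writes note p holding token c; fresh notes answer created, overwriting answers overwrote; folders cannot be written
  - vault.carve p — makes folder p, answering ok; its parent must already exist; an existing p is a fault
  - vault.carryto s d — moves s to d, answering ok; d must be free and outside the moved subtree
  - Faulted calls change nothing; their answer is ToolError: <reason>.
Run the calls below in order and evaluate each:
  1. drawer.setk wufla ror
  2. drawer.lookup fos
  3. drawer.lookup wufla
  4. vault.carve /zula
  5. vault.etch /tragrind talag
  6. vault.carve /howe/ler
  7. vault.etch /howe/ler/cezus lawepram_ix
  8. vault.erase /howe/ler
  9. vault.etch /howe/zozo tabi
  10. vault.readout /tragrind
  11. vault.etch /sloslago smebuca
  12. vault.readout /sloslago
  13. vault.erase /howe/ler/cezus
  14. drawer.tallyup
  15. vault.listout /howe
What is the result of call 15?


I try drawer.setk with k→wufla, v→ror, giving nagru.
I call drawer.lookup with k→fos, yielding ToolError: no such key fos.
Invoking drawer.lookup with k→wufla, and get ror.
Calling vault.carve with p→/zula, — result: ok.
Invoking vault.etch with p→/tragrind, c→talag, and get created.
I use vault.carve with p→/howe/ler, and see ok.
I use vault.etch with p→/howe/ler/cezus, c→lawepram_ix, and see created.
Now I run vault.erase with p→/howe/ler, and observe ToolError: not empty.
Then vault.etch with p→/howe/zozo, c→tabi, and see created.
Then vault.readout with p→/tragrind, and get talag.
Calling vault.etch with p→/sloslago, c→smebuca, and see created.
I try vault.readout with p→/sloslago, → smebuca.
I invoke vault.erase with p→/howe/ler/cezus, which returns ok.
I invoke drawer.tallyup: 1.
I invoke vault.listout with p→/howe, and observe [ler/, zozo].

Answer: [ler/, zozo]


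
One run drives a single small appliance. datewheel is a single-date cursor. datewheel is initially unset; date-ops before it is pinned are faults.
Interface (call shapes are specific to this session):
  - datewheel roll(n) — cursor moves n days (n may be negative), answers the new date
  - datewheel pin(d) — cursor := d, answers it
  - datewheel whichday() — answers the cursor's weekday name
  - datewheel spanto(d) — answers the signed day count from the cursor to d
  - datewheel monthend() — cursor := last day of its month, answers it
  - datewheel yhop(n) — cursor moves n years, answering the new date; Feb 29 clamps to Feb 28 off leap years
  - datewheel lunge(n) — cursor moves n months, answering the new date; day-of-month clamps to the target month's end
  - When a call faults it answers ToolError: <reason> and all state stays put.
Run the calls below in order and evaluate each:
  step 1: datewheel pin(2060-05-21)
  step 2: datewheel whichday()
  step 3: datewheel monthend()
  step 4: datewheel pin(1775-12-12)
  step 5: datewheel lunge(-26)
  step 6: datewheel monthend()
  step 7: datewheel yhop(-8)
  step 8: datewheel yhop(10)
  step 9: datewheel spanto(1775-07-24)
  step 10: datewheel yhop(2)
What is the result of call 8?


Answer: 1775-10-31

Derivation:
% datewheel pin 2060-05-21
[out] 2060-05-21
% datewheel whichday
[out] Friday
% datewheel monthend
[out] 2060-05-31
% datewheel pin 1775-12-12
[out] 1775-12-12
% datewheel lunge -26
[out] 1773-10-12
% datewheel monthend
[out] 1773-10-31
% datewheel yhop -8
[out] 1765-10-31
% datewheel yhop 10
[out] 1775-10-31
% datewheel spanto 1775-07-24
[out] -99
% datewheel yhop 2
[out] 1777-10-31


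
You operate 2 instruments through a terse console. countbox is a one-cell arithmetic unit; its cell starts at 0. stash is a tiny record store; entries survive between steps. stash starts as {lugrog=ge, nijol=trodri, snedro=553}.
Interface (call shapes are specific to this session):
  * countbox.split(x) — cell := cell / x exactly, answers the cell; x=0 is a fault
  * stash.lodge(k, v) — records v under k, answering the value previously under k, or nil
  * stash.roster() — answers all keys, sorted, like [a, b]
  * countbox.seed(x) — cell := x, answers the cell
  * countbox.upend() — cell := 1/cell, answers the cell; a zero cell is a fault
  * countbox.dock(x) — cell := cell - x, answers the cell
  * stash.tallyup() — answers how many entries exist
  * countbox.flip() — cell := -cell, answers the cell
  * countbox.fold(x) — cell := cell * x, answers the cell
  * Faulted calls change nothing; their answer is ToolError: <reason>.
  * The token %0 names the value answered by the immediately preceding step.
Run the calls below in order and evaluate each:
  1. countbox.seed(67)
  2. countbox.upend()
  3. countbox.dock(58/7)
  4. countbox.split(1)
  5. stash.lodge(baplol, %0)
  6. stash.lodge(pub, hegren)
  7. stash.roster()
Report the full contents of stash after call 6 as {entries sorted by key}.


Answer: {baplol=-3879/469, lugrog=ge, nijol=trodri, pub=hegren, snedro=553}

Derivation:
! countbox.seed(x: 67) ~> 67
! countbox.upend() ~> 1/67
! countbox.dock(x: 58/7) ~> -3879/469
! countbox.split(x: 1) ~> -3879/469
! stash.lodge(k: baplol, v: %0) ~> nil
! stash.lodge(k: pub, v: hegren) ~> nil
! stash.roster() ~> [baplol, lugrog, nijol, pub, snedro]


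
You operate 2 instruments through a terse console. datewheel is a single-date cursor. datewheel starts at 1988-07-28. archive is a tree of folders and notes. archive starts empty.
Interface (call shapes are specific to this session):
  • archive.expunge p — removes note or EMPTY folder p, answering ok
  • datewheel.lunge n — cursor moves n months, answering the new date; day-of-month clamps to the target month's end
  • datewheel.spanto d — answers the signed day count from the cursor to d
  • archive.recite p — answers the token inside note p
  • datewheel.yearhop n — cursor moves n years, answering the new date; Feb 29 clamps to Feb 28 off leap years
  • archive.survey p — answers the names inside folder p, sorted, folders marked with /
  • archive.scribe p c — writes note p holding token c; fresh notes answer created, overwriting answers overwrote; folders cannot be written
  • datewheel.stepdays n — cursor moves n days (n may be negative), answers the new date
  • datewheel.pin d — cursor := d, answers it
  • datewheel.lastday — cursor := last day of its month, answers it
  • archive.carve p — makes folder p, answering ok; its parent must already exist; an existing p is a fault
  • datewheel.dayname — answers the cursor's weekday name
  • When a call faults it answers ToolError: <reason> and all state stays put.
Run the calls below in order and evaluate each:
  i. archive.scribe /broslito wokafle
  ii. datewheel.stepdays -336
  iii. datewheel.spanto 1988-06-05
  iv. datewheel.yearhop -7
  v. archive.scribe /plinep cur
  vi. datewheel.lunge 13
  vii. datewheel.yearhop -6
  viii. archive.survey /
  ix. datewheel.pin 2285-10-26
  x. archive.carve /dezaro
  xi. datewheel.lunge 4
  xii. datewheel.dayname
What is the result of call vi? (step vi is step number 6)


Answer: 1981-09-27

Derivation:
Act: archive.scribe[p: /broslito; c: wokafle]
Obs: created
Act: datewheel.stepdays[n: -336]
Obs: 1987-08-27
Act: datewheel.spanto[d: 1988-06-05]
Obs: 283
Act: datewheel.yearhop[n: -7]
Obs: 1980-08-27
Act: archive.scribe[p: /plinep; c: cur]
Obs: created
Act: datewheel.lunge[n: 13]
Obs: 1981-09-27
Act: datewheel.yearhop[n: -6]
Obs: 1975-09-27
Act: archive.survey[p: /]
Obs: [broslito, plinep]
Act: datewheel.pin[d: 2285-10-26]
Obs: 2285-10-26
Act: archive.carve[p: /dezaro]
Obs: ok
Act: datewheel.lunge[n: 4]
Obs: 2286-02-26
Act: datewheel.dayname[]
Obs: Friday


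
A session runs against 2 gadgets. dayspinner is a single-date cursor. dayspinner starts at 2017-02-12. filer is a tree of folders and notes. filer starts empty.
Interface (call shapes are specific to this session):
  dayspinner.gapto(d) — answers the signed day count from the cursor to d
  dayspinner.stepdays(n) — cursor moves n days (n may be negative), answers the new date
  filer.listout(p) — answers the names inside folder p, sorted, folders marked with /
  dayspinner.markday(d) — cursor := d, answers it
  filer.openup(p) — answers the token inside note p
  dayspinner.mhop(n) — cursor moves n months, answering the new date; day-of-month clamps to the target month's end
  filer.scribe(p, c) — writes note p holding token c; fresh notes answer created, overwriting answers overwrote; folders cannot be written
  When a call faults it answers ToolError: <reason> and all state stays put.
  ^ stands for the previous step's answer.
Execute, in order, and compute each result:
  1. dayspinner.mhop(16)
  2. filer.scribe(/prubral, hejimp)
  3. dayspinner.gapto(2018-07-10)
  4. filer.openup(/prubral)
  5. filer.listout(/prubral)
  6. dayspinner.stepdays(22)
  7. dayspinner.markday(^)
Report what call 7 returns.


Step: dayspinner.mhop[n=16]
Result: 2018-06-12
Step: filer.scribe[p=/prubral; c=hejimp]
Result: created
Step: dayspinner.gapto[d=2018-07-10]
Result: 28
Step: filer.openup[p=/prubral]
Result: hejimp
Step: filer.listout[p=/prubral]
Result: ToolError: not a directory
Step: dayspinner.stepdays[n=22]
Result: 2018-07-04
Step: dayspinner.markday[d=^]
Result: 2018-07-04

Answer: 2018-07-04


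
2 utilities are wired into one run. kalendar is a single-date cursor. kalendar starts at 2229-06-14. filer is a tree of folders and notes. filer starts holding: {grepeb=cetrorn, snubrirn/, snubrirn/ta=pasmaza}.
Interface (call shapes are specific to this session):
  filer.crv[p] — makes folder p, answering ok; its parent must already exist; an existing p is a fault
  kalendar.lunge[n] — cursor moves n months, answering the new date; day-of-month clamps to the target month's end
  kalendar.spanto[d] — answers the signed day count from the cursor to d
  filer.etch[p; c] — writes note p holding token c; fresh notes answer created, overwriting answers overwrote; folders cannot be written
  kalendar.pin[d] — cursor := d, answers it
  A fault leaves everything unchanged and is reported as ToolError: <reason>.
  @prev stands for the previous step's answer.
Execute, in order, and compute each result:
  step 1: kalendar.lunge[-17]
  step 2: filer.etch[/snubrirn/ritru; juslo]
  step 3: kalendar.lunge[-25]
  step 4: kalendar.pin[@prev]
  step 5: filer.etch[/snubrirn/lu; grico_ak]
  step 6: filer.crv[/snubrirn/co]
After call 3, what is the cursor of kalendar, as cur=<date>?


Next I call kalendar.lunge using -17, yielding 2228-01-14.
Using filer.etch using /snubrirn/ritru, juslo, yielding created.
I use kalendar.lunge using -25, → 2225-12-14.
Invoking kalendar.pin using @prev: 2225-12-14.
I invoke filer.etch using /snubrirn/lu, grico_ak: created.
Using filer.crv using /snubrirn/co, yielding ok.

Answer: cur=2225-12-14


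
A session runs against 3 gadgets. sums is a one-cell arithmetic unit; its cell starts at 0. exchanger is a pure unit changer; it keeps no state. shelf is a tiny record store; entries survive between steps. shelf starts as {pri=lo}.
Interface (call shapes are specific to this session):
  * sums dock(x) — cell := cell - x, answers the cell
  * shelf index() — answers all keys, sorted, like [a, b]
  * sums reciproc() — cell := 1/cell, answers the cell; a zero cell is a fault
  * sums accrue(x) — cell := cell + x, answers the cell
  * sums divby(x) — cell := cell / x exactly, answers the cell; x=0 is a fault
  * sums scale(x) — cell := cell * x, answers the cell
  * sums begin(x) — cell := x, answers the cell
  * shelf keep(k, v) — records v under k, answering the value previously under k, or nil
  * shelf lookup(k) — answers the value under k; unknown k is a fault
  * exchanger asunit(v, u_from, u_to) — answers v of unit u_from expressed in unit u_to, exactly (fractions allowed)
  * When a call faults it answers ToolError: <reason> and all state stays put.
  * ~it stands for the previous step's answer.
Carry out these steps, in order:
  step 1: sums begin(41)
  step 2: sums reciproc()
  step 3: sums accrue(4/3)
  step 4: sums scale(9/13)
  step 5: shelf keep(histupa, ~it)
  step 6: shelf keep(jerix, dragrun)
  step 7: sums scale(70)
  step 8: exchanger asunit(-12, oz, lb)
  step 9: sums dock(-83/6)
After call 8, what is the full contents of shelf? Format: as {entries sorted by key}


I call sums begin with x: 41, which returns 41.
I call sums reciproc(), — result: 1/41.
Using sums accrue with x: 4/3, and see 167/123.
I invoke sums scale with x: 9/13, → 501/533.
I invoke shelf keep with k: histupa, v: ~it: nil.
I use shelf keep with k: jerix, v: dragrun, and observe nil.
I call sums scale with x: 70, — result: 35070/533.
Now I run exchanger asunit with v: -12, u_from: oz, u_to: lb, and see -3/4.
I invoke sums dock with x: -83/6, and observe 254659/3198.

Answer: {histupa=501/533, jerix=dragrun, pri=lo}


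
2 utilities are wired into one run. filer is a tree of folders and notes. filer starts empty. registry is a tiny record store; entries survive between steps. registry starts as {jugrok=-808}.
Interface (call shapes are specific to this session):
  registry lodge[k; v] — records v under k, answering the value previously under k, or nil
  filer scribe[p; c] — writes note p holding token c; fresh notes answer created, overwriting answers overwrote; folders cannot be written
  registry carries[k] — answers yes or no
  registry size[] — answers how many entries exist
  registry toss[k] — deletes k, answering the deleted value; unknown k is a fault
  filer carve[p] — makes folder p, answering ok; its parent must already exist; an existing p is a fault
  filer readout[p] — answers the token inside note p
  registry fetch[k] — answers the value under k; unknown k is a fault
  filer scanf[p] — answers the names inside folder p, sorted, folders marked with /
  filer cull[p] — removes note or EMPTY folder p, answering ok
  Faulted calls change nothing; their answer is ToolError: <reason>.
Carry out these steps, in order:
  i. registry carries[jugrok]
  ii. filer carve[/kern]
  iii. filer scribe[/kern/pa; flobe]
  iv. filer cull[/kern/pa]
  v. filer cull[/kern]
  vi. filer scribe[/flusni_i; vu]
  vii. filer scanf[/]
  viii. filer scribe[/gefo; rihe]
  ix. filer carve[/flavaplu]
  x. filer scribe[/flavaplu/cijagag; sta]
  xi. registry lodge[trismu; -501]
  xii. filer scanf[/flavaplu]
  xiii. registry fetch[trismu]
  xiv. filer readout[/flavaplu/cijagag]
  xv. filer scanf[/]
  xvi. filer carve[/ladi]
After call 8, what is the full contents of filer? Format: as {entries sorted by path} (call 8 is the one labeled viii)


Answer: {flusni_i=vu, gefo=rihe}

Derivation:
-> registry carries(jugrok)
<- yes
-> filer carve(/kern)
<- ok
-> filer scribe(/kern/pa, flobe)
<- created
-> filer cull(/kern/pa)
<- ok
-> filer cull(/kern)
<- ok
-> filer scribe(/flusni_i, vu)
<- created
-> filer scanf(/)
<- [flusni_i]
-> filer scribe(/gefo, rihe)
<- created
-> filer carve(/flavaplu)
<- ok
-> filer scribe(/flavaplu/cijagag, sta)
<- created
-> registry lodge(trismu, -501)
<- nil
-> filer scanf(/flavaplu)
<- [cijagag]
-> registry fetch(trismu)
<- -501
-> filer readout(/flavaplu/cijagag)
<- sta
-> filer scanf(/)
<- [flavaplu/, flusni_i, gefo]
-> filer carve(/ladi)
<- ok


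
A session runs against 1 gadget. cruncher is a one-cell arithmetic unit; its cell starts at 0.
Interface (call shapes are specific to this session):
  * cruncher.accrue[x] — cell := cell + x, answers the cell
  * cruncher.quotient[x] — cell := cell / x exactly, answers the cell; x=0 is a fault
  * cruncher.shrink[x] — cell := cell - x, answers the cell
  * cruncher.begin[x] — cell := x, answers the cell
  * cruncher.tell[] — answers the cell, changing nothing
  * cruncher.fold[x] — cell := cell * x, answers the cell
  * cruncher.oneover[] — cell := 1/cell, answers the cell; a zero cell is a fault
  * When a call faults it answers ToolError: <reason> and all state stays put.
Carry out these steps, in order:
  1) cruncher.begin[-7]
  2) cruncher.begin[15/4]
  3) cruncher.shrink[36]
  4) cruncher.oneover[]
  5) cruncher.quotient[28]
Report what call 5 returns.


Answer: -1/903

Derivation:
-> begin(x: -7)
<- -7
-> begin(x: 15/4)
<- 15/4
-> shrink(x: 36)
<- -129/4
-> oneover()
<- -4/129
-> quotient(x: 28)
<- -1/903


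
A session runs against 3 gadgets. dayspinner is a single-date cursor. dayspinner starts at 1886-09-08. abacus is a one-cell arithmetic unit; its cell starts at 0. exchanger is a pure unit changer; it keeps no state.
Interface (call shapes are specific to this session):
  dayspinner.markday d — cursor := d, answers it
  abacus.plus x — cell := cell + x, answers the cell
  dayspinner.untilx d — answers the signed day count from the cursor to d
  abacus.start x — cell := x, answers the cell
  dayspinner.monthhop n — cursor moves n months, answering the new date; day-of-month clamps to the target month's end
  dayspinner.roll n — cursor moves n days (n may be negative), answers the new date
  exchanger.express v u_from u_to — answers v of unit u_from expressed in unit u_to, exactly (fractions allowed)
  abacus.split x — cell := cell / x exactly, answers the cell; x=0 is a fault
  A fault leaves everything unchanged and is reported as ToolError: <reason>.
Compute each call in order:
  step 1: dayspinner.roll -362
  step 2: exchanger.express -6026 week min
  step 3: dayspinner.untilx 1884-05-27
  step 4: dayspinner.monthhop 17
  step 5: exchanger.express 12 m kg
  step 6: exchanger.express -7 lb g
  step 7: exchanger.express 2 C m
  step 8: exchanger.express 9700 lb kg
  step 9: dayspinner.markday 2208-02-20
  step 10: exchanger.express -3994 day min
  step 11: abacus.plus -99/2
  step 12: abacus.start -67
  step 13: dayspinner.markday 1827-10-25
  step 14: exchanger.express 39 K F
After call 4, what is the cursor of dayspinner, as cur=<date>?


Answer: cur=1887-02-11

Derivation:
[in] dayspinner.roll n→-362
[out] 1885-09-11
[in] exchanger.express v→-6026 u_from→week u_to→min
[out] -60742080
[in] dayspinner.untilx d→1884-05-27
[out] -472
[in] dayspinner.monthhop n→17
[out] 1887-02-11
[in] exchanger.express v→12 u_from→m u_to→kg
[out] ToolError: incompatible units
[in] exchanger.express v→-7 u_from→lb u_to→g
[out] -317514659/100000
[in] exchanger.express v→2 u_from→C u_to→m
[out] ToolError: incompatible units
[in] exchanger.express v→9700 u_from→lb u_to→kg
[out] 4399845989/1000000
[in] dayspinner.markday d→2208-02-20
[out] 2208-02-20
[in] exchanger.express v→-3994 u_from→day u_to→min
[out] -5751360
[in] abacus.plus x→-99/2
[out] -99/2
[in] abacus.start x→-67
[out] -67
[in] dayspinner.markday d→1827-10-25
[out] 1827-10-25
[in] exchanger.express v→39 u_from→K u_to→F
[out] -38947/100


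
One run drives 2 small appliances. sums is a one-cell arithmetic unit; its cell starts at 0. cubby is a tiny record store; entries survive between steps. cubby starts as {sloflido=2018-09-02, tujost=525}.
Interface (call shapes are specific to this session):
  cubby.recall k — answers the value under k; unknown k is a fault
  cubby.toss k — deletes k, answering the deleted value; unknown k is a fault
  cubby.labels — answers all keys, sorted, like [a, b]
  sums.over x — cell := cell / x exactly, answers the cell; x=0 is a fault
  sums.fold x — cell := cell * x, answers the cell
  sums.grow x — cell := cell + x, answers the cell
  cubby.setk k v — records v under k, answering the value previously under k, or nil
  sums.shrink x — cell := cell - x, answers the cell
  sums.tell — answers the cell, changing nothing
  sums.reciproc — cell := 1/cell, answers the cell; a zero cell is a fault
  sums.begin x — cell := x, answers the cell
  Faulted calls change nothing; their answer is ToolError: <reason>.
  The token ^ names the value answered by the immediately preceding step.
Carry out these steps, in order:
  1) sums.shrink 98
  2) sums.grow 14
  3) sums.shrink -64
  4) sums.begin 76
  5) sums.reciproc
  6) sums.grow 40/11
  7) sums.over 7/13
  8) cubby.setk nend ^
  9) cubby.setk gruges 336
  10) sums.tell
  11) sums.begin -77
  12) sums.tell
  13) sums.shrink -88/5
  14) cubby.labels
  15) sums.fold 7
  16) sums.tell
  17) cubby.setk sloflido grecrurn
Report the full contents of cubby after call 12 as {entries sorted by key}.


Answer: {gruges=336, nend=39663/5852, sloflido=2018-09-02, tujost=525}

Derivation:
>>> shrink x='98'
:: -98
>>> grow x='14'
:: -84
>>> shrink x='-64'
:: -20
>>> begin x='76'
:: 76
>>> reciproc
:: 1/76
>>> grow x='40/11'
:: 3051/836
>>> over x='7/13'
:: 39663/5852
>>> setk k='nend' v='^'
:: nil
>>> setk k='gruges' v='336'
:: nil
>>> tell
:: 39663/5852
>>> begin x='-77'
:: -77
>>> tell
:: -77
>>> shrink x='-88/5'
:: -297/5
>>> labels
:: [gruges, nend, sloflido, tujost]
>>> fold x='7'
:: -2079/5
>>> tell
:: -2079/5
>>> setk k='sloflido' v='grecrurn'
:: 2018-09-02


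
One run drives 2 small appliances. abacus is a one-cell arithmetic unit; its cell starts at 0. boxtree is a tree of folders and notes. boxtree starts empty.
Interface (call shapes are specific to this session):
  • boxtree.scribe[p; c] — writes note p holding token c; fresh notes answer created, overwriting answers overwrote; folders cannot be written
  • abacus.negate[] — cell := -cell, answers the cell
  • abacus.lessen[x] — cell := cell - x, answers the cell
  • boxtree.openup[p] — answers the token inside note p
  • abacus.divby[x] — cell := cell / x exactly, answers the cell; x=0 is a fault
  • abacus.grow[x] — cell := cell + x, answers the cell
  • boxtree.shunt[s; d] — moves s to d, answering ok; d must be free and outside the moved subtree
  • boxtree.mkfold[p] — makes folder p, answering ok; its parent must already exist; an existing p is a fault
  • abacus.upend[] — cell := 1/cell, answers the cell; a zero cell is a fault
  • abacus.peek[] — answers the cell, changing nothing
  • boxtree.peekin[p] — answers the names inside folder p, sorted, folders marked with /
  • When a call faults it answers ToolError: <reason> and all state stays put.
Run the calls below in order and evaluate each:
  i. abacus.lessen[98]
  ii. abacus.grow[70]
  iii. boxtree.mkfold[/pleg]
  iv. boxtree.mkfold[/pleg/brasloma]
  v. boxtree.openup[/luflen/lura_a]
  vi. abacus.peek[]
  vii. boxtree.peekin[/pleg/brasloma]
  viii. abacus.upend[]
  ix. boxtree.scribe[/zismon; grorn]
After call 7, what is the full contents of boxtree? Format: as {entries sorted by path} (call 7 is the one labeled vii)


Answer: {pleg/, pleg/brasloma/}

Derivation:
~$ lessen 98
:: -98
~$ grow 70
:: -28
~$ mkfold /pleg
:: ok
~$ mkfold /pleg/brasloma
:: ok
~$ openup /luflen/lura_a
:: ToolError: not found
~$ peek
:: -28
~$ peekin /pleg/brasloma
:: []
~$ upend
:: -1/28
~$ scribe /zismon grorn
:: created


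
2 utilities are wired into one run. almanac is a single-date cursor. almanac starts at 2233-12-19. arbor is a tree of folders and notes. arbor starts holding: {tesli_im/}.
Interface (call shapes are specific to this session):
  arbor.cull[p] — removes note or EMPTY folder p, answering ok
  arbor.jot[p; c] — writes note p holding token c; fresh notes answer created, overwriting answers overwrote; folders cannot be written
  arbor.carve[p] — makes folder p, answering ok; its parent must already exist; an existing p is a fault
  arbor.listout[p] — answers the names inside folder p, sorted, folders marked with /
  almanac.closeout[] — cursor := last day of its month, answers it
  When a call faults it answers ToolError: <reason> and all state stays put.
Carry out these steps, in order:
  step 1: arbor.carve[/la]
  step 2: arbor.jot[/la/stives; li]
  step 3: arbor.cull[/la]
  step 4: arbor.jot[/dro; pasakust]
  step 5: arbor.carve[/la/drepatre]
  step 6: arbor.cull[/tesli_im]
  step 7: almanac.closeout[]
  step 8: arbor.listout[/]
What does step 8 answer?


Answer: [dro, la/]

Derivation:
;; arbor.carve(/la) == ok
;; arbor.jot(/la/stives, li) == created
;; arbor.cull(/la) == ToolError: not empty
;; arbor.jot(/dro, pasakust) == created
;; arbor.carve(/la/drepatre) == ok
;; arbor.cull(/tesli_im) == ok
;; almanac.closeout() == 2233-12-31
;; arbor.listout(/) == [dro, la/]


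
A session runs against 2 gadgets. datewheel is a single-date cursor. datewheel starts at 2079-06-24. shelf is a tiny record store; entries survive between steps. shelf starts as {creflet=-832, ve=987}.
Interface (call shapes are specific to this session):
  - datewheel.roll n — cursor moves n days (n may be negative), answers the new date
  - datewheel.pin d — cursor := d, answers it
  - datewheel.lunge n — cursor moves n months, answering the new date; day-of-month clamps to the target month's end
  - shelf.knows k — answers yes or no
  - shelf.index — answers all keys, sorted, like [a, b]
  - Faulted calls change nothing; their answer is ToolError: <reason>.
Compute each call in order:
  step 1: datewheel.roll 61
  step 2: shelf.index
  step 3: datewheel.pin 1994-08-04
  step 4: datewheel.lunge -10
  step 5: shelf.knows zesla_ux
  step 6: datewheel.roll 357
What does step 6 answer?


Answer: 1994-09-26

Derivation:
-> datewheel.roll(n: 61)
<- 2079-08-24
-> shelf.index()
<- [creflet, ve]
-> datewheel.pin(d: 1994-08-04)
<- 1994-08-04
-> datewheel.lunge(n: -10)
<- 1993-10-04
-> shelf.knows(k: zesla_ux)
<- no
-> datewheel.roll(n: 357)
<- 1994-09-26


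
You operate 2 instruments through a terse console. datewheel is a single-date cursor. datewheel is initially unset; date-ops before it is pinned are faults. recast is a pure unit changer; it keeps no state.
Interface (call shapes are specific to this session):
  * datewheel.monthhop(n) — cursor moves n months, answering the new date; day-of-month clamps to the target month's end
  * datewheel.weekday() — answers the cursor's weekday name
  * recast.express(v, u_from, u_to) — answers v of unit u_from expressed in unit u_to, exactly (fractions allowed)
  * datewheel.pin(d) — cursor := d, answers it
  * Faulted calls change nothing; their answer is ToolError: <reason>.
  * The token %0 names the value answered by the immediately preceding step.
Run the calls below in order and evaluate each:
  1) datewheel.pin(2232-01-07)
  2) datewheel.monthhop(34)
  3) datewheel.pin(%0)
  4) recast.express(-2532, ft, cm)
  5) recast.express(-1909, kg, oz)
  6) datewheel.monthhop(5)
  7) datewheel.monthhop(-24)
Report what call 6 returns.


==> datewheel.pin(d='2232-01-07')
<== 2232-01-07
==> datewheel.monthhop(n='34')
<== 2234-11-07
==> datewheel.pin(d='%0')
<== 2234-11-07
==> recast.express(v='-2532', u_from='ft', u_to='cm')
<== -1929384/25
==> recast.express(v='-1909', u_from='kg', u_to='oz')
<== -3054400000000/45359237
==> datewheel.monthhop(n='5')
<== 2235-04-07
==> datewheel.monthhop(n='-24')
<== 2233-04-07

Answer: 2235-04-07


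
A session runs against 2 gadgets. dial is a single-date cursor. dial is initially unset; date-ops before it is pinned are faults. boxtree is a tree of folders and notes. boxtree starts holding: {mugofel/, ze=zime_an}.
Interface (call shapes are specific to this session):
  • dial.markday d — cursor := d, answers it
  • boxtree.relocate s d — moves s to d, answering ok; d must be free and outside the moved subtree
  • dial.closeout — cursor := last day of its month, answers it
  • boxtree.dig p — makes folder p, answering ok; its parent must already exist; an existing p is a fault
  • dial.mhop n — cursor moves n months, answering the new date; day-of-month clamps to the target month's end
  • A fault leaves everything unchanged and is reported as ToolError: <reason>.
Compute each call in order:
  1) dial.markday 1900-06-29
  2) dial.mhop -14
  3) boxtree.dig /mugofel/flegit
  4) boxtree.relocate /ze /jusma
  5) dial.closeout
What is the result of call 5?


Answer: 1899-04-30

Derivation:
# 1. dial.markday(d='1900-06-29') -> 1900-06-29
# 2. dial.mhop(n='-14') -> 1899-04-29
# 3. boxtree.dig(p='/mugofel/flegit') -> ok
# 4. boxtree.relocate(s='/ze', d='/jusma') -> ok
# 5. dial.closeout() -> 1899-04-30


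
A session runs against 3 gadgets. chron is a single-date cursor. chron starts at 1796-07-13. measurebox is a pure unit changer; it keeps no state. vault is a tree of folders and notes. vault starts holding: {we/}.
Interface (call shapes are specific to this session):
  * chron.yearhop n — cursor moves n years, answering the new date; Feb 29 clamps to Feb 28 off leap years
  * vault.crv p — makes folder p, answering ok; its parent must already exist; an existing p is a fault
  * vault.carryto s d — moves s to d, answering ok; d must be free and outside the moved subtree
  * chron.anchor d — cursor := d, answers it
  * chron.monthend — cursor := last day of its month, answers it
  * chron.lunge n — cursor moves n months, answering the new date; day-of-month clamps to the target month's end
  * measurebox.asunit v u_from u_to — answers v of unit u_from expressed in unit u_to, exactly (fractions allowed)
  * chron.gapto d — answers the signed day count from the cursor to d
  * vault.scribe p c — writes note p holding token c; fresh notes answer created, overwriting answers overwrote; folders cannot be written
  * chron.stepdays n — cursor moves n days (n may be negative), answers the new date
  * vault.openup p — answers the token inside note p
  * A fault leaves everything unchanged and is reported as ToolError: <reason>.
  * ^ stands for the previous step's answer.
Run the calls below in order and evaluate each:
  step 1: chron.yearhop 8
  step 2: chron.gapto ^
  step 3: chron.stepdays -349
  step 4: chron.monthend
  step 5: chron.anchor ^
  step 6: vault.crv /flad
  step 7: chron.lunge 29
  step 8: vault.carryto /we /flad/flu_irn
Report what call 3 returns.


Answer: 1803-07-30

Derivation:
I invoke chron.yearhop on 8: 1804-07-13.
Using chron.gapto on ^: 0.
Now I run chron.stepdays on -349, which returns 1803-07-30.
I run chron.monthend, giving 1803-07-31.
Invoking chron.anchor on ^, which returns 1803-07-31.
Next I call vault.crv on /flad: ok.
I call chron.lunge on 29, yielding 1805-12-31.
Now I run vault.carryto on /we, /flad/flu_irn, — result: ok.


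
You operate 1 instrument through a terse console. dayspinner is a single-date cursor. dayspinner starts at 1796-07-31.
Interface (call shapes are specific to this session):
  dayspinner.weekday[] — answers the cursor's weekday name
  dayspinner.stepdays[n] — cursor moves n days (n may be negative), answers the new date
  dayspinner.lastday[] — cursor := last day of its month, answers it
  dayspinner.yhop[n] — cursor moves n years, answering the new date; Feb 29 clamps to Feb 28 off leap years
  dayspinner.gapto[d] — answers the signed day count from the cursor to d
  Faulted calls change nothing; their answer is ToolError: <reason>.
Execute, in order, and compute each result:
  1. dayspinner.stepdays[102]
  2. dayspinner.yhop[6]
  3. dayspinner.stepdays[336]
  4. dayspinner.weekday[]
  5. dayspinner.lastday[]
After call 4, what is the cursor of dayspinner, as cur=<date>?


[in] stepdays n: 102
= 1796-11-10
[in] yhop n: 6
= 1802-11-10
[in] stepdays n: 336
= 1803-10-12
[in] weekday
= Wednesday
[in] lastday
= 1803-10-31

Answer: cur=1803-10-12


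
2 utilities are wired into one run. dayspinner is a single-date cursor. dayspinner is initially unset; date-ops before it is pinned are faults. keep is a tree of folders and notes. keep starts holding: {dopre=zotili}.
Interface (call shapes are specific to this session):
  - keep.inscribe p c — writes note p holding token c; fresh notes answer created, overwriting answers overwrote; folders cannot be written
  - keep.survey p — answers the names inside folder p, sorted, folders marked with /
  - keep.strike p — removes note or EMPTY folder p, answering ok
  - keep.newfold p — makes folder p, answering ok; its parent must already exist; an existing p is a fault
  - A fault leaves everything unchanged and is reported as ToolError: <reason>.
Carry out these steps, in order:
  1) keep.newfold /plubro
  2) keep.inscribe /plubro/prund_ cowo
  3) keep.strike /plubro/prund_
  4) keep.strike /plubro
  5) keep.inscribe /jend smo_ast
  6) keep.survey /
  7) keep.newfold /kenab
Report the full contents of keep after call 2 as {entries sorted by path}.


Answer: {dopre=zotili, plubro/, plubro/prund_=cowo}

Derivation:
I use keep.newfold(p→/plubro), — result: ok.
Using keep.inscribe(p→/plubro/prund_, c→cowo), → created.
I call keep.strike(p→/plubro/prund_), and observe ok.
Next I call keep.strike(p→/plubro): ok.
Now I run keep.inscribe(p→/jend, c→smo_ast), yielding created.
Invoking keep.survey(p→/), yielding [dopre, jend].
Next I call keep.newfold(p→/kenab), and see ok.
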